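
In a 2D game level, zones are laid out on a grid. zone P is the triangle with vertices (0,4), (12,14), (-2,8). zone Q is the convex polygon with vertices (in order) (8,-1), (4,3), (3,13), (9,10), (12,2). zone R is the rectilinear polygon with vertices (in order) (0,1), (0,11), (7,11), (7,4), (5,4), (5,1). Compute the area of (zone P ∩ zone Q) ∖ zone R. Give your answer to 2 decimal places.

|zone P ∩ zone Q| = 9.8895.
|(zone P ∩ zone Q) ∩ zone R| = 8.9176.
|(zone P ∩ zone Q) ∖ zone R| = 9.8895 − 8.9176 = 0.97.

0.97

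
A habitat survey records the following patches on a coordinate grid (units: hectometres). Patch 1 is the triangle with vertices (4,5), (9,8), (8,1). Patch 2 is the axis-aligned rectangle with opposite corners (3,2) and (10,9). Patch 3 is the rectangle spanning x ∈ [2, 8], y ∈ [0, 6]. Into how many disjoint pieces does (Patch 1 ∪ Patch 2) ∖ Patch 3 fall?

(Patch 1 ∪ Patch 2) ∖ Patch 3 is a single connected region.

1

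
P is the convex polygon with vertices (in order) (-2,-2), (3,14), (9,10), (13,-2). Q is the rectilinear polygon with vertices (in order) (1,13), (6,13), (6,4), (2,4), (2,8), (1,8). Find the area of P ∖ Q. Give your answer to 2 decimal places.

|P| = 148, |P∩Q| = 35.7188.
|P ∖ Q| = |P| − |P∩Q| = 148 − 35.7188 = 112.28.

112.28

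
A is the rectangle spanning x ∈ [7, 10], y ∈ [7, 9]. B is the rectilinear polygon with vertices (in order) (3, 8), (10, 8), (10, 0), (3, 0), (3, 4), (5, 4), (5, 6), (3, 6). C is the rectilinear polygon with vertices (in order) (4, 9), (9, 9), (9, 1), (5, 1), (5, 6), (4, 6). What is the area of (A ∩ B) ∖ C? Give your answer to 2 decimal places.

|A ∩ B| = 3.
|(A ∩ B) ∩ C| = 2.
|(A ∩ B) ∖ C| = 3 − 2 = 1.00.

1.00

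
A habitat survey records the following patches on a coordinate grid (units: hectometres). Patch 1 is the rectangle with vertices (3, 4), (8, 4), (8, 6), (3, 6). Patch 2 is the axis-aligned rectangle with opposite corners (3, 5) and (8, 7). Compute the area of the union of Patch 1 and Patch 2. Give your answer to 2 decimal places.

By inclusion–exclusion:
Individual areas: |Patch 1| = 10, |Patch 2| = 10.
|Patch 1∩Patch 2|: x∈[3,8], y∈[5,6] → 5·1 = 5.
|Patch 1 ∪ Patch 2| = 20 − 5 = 15.00.

15.00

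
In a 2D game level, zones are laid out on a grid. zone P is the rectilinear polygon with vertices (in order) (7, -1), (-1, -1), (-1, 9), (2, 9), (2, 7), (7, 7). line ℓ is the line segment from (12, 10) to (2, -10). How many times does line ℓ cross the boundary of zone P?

2

The segment meets the boundary at (6.5,-1), (7,0).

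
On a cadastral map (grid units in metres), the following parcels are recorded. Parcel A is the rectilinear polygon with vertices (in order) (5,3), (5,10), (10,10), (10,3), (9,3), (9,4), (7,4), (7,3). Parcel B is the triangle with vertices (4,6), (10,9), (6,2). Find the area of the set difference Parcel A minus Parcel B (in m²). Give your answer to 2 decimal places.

|Parcel A| = 33, |Parcel A∩Parcel B| = 13.1964.
|Parcel A ∖ Parcel B| = |Parcel A| − |Parcel A∩Parcel B| = 33 − 13.1964 = 19.80.

19.80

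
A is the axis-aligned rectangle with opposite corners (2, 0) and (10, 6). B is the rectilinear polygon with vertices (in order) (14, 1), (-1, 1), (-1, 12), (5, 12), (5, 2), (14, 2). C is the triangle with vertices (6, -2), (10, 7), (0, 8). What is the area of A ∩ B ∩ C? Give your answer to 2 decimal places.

The intersection is the polygon with vertices (4.2,1), (2,4.667), (2,6), (5,6), (5,2), (7.778,2), (7.333,1).
By the shoelace formula its area is 13.52.

13.52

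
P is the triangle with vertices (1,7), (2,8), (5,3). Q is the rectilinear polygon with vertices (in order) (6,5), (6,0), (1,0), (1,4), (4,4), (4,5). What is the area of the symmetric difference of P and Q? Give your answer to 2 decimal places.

|P| = 4, |Q| = 22, |P∩Q| = 0.3333.
|P △ Q| = |P| + |Q| − 2·|P∩Q| = 4 + 22 − 0.6667 = 25.33.

25.33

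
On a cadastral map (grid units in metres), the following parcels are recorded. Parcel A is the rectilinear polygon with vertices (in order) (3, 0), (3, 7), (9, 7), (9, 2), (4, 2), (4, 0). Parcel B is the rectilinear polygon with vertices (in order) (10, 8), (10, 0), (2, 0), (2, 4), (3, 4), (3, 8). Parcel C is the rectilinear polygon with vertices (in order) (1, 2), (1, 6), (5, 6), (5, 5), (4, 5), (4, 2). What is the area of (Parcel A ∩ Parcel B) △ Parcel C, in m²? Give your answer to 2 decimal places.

|Parcel A ∩ Parcel B| = 32.
|(Parcel A ∩ Parcel B) ∩ Parcel C| = 5.
|(Parcel A ∩ Parcel B) △ Parcel C| = 32 + 13 − 10 = 35.00.

35.00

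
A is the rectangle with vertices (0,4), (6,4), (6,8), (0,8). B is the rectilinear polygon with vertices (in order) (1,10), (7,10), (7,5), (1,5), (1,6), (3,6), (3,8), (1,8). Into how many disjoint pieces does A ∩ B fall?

A ∩ B is a single connected region.

1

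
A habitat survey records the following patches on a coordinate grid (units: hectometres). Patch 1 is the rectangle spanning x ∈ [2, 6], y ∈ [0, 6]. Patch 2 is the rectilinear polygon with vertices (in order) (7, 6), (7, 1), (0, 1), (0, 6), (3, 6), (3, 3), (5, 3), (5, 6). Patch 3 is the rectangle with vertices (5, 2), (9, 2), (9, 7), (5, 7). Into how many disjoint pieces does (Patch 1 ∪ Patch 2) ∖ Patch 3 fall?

1

(Patch 1 ∪ Patch 2) ∖ Patch 3 is a single connected region.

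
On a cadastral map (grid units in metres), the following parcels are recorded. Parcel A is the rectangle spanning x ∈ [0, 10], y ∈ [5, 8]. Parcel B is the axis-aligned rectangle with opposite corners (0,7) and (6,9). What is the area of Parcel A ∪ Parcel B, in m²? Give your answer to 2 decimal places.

By inclusion–exclusion:
Individual areas: |Parcel A| = 30, |Parcel B| = 12.
|Parcel A∩Parcel B|: x∈[0,6], y∈[7,8] → 6·1 = 6.
|Parcel A ∪ Parcel B| = 42 − 6 = 36.00.

36.00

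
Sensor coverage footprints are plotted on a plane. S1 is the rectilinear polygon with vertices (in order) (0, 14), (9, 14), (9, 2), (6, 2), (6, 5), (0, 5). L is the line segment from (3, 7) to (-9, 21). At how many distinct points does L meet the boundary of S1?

The segment meets the boundary at (0,10.5).

1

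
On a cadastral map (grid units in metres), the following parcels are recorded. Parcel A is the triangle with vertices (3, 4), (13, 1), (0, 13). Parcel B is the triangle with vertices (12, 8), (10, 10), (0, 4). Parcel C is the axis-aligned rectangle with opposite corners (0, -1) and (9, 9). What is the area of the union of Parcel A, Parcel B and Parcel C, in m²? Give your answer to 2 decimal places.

By inclusion–exclusion:
Individual areas: |Parcel A| = 40.5, |Parcel B| = 16, |Parcel C| = 90.
|Parcel A∩Parcel B| = 4.7438.
|Parcel A∩Parcel C| = 29.5154.
|Parcel B∩Parcel C| = 10.6667.
|Parcel A∩Parcel B∩Parcel C| = 4.7438.
|Parcel A ∪ Parcel B ∪ Parcel C| = 146.5 − 44.9258 + 4.7438 = 106.32.

106.32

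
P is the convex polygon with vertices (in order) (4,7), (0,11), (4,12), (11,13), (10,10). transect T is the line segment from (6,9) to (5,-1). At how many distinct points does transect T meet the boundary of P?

The segment meets the boundary at (5.895,7.947).

1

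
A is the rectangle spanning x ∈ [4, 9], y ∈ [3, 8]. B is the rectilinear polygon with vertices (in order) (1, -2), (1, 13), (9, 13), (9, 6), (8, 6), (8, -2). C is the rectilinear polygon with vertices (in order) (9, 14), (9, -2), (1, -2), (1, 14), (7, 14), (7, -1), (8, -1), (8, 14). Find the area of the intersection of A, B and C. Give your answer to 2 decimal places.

17.00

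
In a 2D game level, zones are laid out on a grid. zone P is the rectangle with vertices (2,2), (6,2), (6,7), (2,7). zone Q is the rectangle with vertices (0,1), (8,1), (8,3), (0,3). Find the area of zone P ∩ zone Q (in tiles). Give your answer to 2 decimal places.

|zone P∩zone Q|: x∈[2,6], y∈[2,3] → 4·1 = 4.

4.00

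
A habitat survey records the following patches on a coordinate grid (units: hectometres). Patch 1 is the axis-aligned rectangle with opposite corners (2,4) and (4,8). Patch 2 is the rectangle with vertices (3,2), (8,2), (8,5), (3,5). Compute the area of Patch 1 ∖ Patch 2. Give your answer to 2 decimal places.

7.00

|Patch 1∩Patch 2|: x∈[3,4], y∈[4,5] → 1·1 = 1.
|Patch 1| = 8.
|Patch 1 ∖ Patch 2| = |Patch 1| − |Patch 1∩Patch 2| = 8 − 1 = 7.00.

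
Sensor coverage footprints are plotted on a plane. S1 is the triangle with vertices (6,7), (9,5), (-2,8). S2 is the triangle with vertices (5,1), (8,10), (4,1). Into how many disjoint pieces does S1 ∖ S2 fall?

2

S1 ∖ S2 splits into 2 disjoint pieces (area 5.0929, area 1.0505).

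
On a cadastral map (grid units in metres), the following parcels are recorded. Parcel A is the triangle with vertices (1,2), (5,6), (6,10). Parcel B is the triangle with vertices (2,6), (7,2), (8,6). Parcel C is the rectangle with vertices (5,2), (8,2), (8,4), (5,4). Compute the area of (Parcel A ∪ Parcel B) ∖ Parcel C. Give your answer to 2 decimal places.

|Parcel A ∪ Parcel B| = 16.6.
|(Parcel A ∪ Parcel B) ∩ Parcel C| = 2.9.
|(Parcel A ∪ Parcel B) ∖ Parcel C| = 16.6 − 2.9 = 13.70.

13.70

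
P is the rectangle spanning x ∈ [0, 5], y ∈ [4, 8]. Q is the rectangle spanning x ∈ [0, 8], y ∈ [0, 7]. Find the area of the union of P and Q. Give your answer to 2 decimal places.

By inclusion–exclusion:
Individual areas: |P| = 20, |Q| = 56.
|P∩Q|: x∈[0,5], y∈[4,7] → 5·3 = 15.
|P ∪ Q| = 76 − 15 = 61.00.

61.00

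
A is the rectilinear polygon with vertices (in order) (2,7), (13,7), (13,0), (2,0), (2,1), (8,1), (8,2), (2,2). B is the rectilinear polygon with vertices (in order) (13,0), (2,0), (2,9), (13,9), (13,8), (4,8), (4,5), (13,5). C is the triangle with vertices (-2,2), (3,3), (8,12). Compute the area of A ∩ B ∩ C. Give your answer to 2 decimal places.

6.71

The intersection is the polygon with vertices (4,5), (4.111,5), (3,3), (2,2.8), (2,6), (3,7), (4,7).
By the shoelace formula its area is 6.71.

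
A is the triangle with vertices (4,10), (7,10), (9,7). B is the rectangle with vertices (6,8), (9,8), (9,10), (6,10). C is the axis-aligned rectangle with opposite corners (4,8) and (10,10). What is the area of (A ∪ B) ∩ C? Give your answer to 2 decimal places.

7.20

|A ∪ B| = 7.7.
|(A ∪ B) ∩ C| = 7.20.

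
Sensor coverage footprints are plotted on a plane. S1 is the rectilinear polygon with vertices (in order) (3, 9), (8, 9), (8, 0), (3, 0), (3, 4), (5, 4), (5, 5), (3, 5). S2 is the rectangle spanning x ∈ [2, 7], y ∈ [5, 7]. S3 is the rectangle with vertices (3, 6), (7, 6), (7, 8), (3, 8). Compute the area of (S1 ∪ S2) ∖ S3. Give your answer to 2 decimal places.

37.00

|S1 ∪ S2| = 45.
|(S1 ∪ S2) ∩ S3| = 8.
|(S1 ∪ S2) ∖ S3| = 45 − 8 = 37.00.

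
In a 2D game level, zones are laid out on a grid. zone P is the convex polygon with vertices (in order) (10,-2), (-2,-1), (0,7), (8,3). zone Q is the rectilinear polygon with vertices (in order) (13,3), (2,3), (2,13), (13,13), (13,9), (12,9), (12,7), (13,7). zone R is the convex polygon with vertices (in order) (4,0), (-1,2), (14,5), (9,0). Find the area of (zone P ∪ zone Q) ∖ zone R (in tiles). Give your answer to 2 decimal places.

|zone P ∪ zone Q| = 164.
|(zone P ∪ zone Q) ∩ zone R| = 28.8857.
|(zone P ∪ zone Q) ∖ zone R| = 164 − 28.8857 = 135.11.

135.11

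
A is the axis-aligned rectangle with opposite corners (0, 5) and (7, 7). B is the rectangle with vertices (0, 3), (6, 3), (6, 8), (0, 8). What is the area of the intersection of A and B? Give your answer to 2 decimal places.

|A∩B|: x∈[0,6], y∈[5,7] → 6·2 = 12.

12.00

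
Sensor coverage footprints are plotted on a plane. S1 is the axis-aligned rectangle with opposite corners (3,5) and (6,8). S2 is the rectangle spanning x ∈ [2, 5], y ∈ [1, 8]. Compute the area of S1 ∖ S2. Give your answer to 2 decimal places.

3.00

|S1∩S2|: x∈[3,5], y∈[5,8] → 2·3 = 6.
|S1| = 9.
|S1 ∖ S2| = |S1| − |S1∩S2| = 9 − 6 = 3.00.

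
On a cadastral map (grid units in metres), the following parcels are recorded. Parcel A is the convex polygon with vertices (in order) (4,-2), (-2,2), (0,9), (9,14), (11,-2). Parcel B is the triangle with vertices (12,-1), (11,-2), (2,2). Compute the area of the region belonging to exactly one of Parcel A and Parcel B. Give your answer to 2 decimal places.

135.52

|Parcel A| = 140.5, |Parcel B| = 6.5, |Parcel A∩Parcel B| = 5.7403.
|Parcel A △ Parcel B| = |Parcel A| + |Parcel B| − 2·|Parcel A∩Parcel B| = 140.5 + 6.5 − 11.4805 = 135.52.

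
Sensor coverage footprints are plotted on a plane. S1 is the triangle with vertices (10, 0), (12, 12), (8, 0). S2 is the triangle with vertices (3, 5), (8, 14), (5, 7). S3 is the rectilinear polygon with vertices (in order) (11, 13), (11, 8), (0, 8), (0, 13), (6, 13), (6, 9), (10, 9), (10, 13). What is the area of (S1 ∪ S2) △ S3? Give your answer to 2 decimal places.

|S1 ∪ S2| = 16.
|(S1 ∪ S2) ∩ S3| = 1.3857.
|(S1 ∪ S2) △ S3| = 16 + 39 − 2.7714 = 52.23.

52.23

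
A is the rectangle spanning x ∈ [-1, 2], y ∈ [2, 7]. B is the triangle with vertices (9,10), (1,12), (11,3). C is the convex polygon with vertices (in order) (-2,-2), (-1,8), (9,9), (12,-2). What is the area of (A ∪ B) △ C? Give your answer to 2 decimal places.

|A ∪ B| = 41.
|(A ∪ B) ∩ C| = 27.008.
|(A ∪ B) △ C| = 41 + 126.5 − 54.0159 = 113.48.

113.48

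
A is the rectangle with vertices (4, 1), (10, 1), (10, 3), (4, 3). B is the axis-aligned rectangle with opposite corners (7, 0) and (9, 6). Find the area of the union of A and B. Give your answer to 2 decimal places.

By inclusion–exclusion:
Individual areas: |A| = 12, |B| = 12.
|A∩B|: x∈[7,9], y∈[1,3] → 2·2 = 4.
|A ∪ B| = 24 − 4 = 20.00.

20.00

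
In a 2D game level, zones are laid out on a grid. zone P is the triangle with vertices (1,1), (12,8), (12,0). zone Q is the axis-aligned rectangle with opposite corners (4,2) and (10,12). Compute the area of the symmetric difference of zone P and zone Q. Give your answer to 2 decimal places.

70.18

|zone P| = 44, |zone Q| = 60, |zone P∩zone Q| = 16.9091.
|zone P △ zone Q| = |zone P| + |zone Q| − 2·|zone P∩zone Q| = 44 + 60 − 33.8182 = 70.18.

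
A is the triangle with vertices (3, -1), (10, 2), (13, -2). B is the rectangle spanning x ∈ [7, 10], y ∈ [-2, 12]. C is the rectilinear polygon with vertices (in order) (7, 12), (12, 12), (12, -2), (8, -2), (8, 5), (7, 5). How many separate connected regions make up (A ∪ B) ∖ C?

(A ∪ B) ∖ C splits into 2 disjoint pieces (area 11.2286, area 0.6167).

2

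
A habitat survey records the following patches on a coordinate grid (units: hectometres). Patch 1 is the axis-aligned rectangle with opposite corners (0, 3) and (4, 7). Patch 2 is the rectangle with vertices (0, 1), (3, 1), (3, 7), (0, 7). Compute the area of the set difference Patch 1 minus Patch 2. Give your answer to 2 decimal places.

4.00

|Patch 1∩Patch 2|: x∈[0,3], y∈[3,7] → 3·4 = 12.
|Patch 1| = 16.
|Patch 1 ∖ Patch 2| = |Patch 1| − |Patch 1∩Patch 2| = 16 − 12 = 4.00.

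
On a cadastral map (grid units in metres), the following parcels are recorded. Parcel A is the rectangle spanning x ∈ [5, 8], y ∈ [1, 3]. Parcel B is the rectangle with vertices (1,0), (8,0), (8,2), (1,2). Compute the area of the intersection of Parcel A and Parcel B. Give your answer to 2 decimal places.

|Parcel A∩Parcel B|: x∈[5,8], y∈[1,2] → 3·1 = 3.

3.00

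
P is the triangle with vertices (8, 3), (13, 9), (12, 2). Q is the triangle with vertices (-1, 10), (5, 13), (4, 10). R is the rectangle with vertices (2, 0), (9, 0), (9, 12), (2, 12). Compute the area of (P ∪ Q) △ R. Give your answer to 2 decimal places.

|P ∪ Q| = 22.
|(P ∪ Q) ∩ R| = 5.1417.
|(P ∪ Q) △ R| = 22 + 84 − 10.2833 = 95.72.

95.72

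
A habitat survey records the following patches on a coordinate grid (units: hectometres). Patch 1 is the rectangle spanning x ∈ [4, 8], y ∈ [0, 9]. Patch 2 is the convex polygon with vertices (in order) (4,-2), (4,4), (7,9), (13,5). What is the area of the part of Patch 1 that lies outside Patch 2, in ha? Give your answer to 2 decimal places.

8.63

|Patch 1| = 36, |Patch 1∩Patch 2| = 27.373.
|Patch 1 ∖ Patch 2| = |Patch 1| − |Patch 1∩Patch 2| = 36 − 27.373 = 8.63.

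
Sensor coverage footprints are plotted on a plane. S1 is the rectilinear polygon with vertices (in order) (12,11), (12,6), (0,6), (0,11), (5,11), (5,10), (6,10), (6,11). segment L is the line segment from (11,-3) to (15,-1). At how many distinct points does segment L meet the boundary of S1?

0

The segment lies entirely outside S1 and never meets its boundary.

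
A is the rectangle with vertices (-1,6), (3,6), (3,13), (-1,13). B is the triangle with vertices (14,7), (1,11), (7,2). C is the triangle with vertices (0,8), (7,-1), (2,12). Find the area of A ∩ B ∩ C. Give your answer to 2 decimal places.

2.10

The intersection is the polygon with vertices (1.286,10.571), (1.433,10.867), (2.571,10.517), (3,9.4), (3,8).
By the shoelace formula its area is 2.10.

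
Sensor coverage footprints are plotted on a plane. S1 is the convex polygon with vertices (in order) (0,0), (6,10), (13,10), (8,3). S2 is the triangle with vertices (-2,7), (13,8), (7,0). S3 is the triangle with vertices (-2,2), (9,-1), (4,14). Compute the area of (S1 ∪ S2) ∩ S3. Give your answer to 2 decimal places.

41.23

|S1 ∪ S2| = 79.8284.
|(S1 ∪ S2) ∩ S3| = 41.23.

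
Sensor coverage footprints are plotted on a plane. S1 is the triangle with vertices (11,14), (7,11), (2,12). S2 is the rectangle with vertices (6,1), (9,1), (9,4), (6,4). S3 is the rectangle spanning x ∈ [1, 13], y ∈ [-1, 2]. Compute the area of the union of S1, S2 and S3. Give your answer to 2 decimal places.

By inclusion–exclusion:
Individual areas: |S1| = 9.5, |S2| = 9, |S3| = 36.
|S1∩S2| = 0.
|S1∩S3| = 0.
|S2∩S3|: x∈[6,9], y∈[1,2] → 3·1 = 3.
|S1∩S2∩S3| = 0.
|S1 ∪ S2 ∪ S3| = 54.5 − 3 + 0 = 51.50.

51.50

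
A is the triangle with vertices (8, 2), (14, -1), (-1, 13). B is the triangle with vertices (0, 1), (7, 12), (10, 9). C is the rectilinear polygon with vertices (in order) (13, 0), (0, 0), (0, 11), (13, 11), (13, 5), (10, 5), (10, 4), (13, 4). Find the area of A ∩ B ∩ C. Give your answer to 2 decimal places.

2.95

The intersection is the polygon with vertices (5.33,5.264), (3.858,7.062), (4.418,7.943), (6.385,6.108).
By the shoelace formula its area is 2.95.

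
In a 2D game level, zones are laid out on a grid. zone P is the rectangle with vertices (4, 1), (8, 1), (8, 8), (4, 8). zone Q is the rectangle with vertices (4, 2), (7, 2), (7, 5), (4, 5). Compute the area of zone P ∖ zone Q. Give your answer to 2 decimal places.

19.00

|zone P∩zone Q|: x∈[4,7], y∈[2,5] → 3·3 = 9.
|zone P| = 28.
|zone P ∖ zone Q| = |zone P| − |zone P∩zone Q| = 28 − 9 = 19.00.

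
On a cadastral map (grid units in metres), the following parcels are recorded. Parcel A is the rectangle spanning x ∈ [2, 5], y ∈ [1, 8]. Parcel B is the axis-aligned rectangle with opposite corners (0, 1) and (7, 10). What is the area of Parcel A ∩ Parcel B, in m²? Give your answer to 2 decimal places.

21.00

|Parcel A∩Parcel B|: x∈[2,5], y∈[1,8] → 3·7 = 21.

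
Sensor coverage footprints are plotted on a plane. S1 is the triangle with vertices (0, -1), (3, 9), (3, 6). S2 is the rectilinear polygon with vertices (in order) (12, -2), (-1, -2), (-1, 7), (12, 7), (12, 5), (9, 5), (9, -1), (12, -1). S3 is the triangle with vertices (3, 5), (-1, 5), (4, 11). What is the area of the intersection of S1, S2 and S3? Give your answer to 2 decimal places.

The intersection is the polygon with vertices (3,7), (3,6), (2.571,5), (1.8,5), (2.4,7).
By the shoelace formula its area is 1.59.

1.59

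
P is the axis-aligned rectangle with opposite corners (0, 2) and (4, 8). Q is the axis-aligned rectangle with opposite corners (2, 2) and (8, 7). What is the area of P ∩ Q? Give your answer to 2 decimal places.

|P∩Q|: x∈[2,4], y∈[2,7] → 2·5 = 10.

10.00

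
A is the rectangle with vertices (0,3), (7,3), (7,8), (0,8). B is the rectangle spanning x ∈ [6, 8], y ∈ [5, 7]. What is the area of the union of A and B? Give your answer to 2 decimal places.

37.00

By inclusion–exclusion:
Individual areas: |A| = 35, |B| = 4.
|A∩B|: x∈[6,7], y∈[5,7] → 1·2 = 2.
|A ∪ B| = 39 − 2 = 37.00.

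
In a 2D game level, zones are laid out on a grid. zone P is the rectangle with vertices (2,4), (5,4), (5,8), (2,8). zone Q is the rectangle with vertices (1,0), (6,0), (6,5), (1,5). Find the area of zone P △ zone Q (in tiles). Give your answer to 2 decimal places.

|zone P∩zone Q|: x∈[2,5], y∈[4,5] → 3·1 = 3.
|zone P △ zone Q| = |zone P| + |zone Q| − 2·|zone P∩zone Q| = 12 + 25 − 6 = 31.00.

31.00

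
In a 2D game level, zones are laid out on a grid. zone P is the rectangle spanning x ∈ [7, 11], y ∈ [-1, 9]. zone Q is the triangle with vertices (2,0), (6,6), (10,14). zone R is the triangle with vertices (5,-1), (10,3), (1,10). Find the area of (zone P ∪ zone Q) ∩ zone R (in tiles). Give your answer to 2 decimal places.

|zone P ∪ zone Q| = 43.7679.
|(zone P ∪ zone Q) ∩ zone R| = 8.60.

8.60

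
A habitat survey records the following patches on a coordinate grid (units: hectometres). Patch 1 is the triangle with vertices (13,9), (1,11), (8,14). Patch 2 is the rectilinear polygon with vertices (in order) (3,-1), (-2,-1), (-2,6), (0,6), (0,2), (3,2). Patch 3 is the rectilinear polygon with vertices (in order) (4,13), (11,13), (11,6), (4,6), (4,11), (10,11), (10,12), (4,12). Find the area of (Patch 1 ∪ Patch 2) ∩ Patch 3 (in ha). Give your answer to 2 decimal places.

|Patch 1 ∪ Patch 2| = 48.
|(Patch 1 ∪ Patch 2) ∩ Patch 3| = 12.99.

12.99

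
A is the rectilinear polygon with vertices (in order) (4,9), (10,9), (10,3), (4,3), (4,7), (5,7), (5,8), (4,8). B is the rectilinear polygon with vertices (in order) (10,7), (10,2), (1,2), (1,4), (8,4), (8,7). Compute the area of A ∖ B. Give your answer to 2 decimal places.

|A| = 35, |A∩B| = 12.
|A ∖ B| = |A| − |A∩B| = 35 − 12 = 23.00.

23.00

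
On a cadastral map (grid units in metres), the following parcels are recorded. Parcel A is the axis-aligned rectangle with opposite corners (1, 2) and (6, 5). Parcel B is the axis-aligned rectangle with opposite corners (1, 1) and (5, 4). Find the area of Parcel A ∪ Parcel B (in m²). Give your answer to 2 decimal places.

19.00

By inclusion–exclusion:
Individual areas: |Parcel A| = 15, |Parcel B| = 12.
|Parcel A∩Parcel B|: x∈[1,5], y∈[2,4] → 4·2 = 8.
|Parcel A ∪ Parcel B| = 27 − 8 = 19.00.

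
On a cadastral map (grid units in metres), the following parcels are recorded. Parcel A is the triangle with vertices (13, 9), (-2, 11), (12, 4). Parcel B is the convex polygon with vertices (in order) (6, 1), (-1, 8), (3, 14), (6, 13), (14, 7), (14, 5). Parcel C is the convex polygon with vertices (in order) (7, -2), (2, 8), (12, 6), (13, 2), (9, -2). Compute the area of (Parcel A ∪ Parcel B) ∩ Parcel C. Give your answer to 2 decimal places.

38.94

The region (Parcel A ∪ Parcel B) ∩ Parcel C is the polygon with vertices (12,4), (6,1), (5,2), (2,8), (12,6), (12.444,4.222).
By the shoelace formula its area is 38.94.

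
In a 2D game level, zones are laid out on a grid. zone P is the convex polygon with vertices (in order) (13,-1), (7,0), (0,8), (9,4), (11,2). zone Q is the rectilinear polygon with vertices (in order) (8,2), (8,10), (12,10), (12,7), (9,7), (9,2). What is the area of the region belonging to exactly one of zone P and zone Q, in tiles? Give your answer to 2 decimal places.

48.56

|zone P| = 36, |zone Q| = 17, |zone P∩zone Q| = 2.2222.
|zone P △ zone Q| = |zone P| + |zone Q| − 2·|zone P∩zone Q| = 36 + 17 − 4.4444 = 48.56.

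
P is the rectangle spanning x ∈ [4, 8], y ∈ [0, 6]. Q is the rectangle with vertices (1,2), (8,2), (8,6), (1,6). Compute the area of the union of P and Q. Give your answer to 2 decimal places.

By inclusion–exclusion:
Individual areas: |P| = 24, |Q| = 28.
|P∩Q|: x∈[4,8], y∈[2,6] → 4·4 = 16.
|P ∪ Q| = 52 − 16 = 36.00.

36.00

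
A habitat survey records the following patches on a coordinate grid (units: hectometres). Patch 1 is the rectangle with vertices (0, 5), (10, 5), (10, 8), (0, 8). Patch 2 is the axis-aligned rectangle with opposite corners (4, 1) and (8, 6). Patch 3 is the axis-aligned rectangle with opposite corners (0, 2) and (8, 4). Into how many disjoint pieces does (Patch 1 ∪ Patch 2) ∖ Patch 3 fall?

2

(Patch 1 ∪ Patch 2) ∖ Patch 3 splits into 2 disjoint pieces (area 34, area 4).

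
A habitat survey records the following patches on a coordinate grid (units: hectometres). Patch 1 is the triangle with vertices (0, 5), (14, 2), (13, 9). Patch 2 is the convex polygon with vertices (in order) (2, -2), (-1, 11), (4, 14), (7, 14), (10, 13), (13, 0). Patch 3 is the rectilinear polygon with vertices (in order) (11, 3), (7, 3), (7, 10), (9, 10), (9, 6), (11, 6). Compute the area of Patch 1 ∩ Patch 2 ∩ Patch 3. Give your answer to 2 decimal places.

The intersection is the polygon with vertices (9,7.769), (9,6), (11,6), (11,3), (9.333,3), (7,3.5), (7,7.154).
By the shoelace formula its area is 14.34.

14.34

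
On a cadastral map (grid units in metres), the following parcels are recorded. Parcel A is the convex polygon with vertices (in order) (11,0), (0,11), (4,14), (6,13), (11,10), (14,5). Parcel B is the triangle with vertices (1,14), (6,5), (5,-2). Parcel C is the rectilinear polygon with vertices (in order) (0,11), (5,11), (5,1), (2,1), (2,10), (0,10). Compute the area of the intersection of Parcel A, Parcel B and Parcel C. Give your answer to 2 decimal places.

The intersection is the polygon with vertices (2,10), (1.75,11), (2.667,11), (5,6.8), (5,6), (2.333,8.667).
By the shoelace formula its area is 5.56.

5.56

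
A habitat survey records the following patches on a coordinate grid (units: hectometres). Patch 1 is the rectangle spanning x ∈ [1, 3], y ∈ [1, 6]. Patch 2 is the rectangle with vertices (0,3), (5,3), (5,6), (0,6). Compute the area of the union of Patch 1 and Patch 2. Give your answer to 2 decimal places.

By inclusion–exclusion:
Individual areas: |Patch 1| = 10, |Patch 2| = 15.
|Patch 1∩Patch 2|: x∈[1,3], y∈[3,6] → 2·3 = 6.
|Patch 1 ∪ Patch 2| = 25 − 6 = 19.00.

19.00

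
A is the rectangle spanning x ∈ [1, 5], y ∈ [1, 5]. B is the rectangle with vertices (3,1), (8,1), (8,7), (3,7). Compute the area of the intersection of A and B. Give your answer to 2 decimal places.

8.00

|A∩B|: x∈[3,5], y∈[1,5] → 2·4 = 8.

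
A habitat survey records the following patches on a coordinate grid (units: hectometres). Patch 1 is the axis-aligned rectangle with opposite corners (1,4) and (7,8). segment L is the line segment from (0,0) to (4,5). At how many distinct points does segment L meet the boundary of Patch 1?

1

The segment meets the boundary at (3.2,4).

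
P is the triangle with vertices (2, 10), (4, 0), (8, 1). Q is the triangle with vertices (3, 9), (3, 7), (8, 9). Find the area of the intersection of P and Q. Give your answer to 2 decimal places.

0.59

The intersection is the polygon with vertices (3.789,7.316), (3,7), (3,8.5).
By the shoelace formula its area is 0.59.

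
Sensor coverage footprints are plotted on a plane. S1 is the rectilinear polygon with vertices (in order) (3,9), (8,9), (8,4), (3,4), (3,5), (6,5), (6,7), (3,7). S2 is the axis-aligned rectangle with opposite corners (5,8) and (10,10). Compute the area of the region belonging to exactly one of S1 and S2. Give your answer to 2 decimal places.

|S1| = 19, |S2| = 10, |S1∩S2| = 3.
|S1 △ S2| = |S1| + |S2| − 2·|S1∩S2| = 19 + 10 − 6 = 23.00.

23.00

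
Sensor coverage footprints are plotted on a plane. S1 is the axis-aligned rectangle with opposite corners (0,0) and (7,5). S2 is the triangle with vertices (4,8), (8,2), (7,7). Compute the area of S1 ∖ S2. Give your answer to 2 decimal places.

|S1| = 35, |S1∩S2| = 0.75.
|S1 ∖ S2| = |S1| − |S1∩S2| = 35 − 0.75 = 34.25.

34.25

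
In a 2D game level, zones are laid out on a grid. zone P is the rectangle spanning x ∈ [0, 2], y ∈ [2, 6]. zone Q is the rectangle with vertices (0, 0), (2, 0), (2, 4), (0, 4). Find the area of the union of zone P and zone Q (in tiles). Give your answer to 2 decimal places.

12.00

By inclusion–exclusion:
Individual areas: |zone P| = 8, |zone Q| = 8.
|zone P∩zone Q|: x∈[0,2], y∈[2,4] → 2·2 = 4.
|zone P ∪ zone Q| = 16 − 4 = 12.00.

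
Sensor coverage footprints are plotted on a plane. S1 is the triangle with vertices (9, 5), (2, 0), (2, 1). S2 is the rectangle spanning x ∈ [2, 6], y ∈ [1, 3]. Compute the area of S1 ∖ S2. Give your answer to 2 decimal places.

1.41

|S1| = 3.5, |S1∩S2| = 2.0857.
|S1 ∖ S2| = |S1| − |S1∩S2| = 3.5 − 2.0857 = 1.41.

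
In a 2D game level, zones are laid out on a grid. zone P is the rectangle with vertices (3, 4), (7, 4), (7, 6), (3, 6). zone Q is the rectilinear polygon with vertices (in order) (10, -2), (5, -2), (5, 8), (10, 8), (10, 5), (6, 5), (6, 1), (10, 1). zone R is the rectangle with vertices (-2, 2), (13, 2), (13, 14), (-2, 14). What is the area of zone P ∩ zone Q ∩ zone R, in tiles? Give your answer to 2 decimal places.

The intersection is the polygon with vertices (7,5), (6,5), (6,4), (5,4), (5,6), (7,6).
By the shoelace formula its area is 3.00.

3.00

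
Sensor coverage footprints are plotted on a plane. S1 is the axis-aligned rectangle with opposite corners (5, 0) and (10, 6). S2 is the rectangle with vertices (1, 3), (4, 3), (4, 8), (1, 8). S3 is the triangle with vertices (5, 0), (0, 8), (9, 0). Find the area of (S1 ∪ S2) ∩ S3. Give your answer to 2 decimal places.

11.83

|S1 ∪ S2| = 45.
|(S1 ∪ S2) ∩ S3| = 11.83.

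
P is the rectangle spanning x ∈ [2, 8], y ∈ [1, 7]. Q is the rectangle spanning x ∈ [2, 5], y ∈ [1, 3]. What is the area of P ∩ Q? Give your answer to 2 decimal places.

|P∩Q|: x∈[2,5], y∈[1,3] → 3·2 = 6.

6.00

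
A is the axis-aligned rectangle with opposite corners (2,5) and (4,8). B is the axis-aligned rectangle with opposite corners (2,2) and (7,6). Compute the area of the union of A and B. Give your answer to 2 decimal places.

24.00

By inclusion–exclusion:
Individual areas: |A| = 6, |B| = 20.
|A∩B|: x∈[2,4], y∈[5,6] → 2·1 = 2.
|A ∪ B| = 26 − 2 = 24.00.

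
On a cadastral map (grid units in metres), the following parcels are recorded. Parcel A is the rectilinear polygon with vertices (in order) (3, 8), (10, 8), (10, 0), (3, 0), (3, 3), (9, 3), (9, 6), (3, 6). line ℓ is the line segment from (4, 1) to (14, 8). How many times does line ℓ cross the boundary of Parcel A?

The segment meets the boundary at (10,5.2), (9,4.5), (6.857,3).

3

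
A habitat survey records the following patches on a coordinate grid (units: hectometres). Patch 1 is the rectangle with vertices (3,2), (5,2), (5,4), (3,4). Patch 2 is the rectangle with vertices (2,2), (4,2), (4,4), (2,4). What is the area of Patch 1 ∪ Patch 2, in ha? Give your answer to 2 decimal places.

By inclusion–exclusion:
Individual areas: |Patch 1| = 4, |Patch 2| = 4.
|Patch 1∩Patch 2|: x∈[3,4], y∈[2,4] → 1·2 = 2.
|Patch 1 ∪ Patch 2| = 8 − 2 = 6.00.

6.00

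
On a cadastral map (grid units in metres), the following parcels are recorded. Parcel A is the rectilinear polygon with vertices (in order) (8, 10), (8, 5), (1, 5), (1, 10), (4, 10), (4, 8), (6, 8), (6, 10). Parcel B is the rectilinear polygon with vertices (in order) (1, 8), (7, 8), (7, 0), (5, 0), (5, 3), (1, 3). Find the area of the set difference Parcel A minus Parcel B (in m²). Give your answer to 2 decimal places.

13.00

|Parcel A| = 31, |Parcel A∩Parcel B| = 18.
|Parcel A ∖ Parcel B| = |Parcel A| − |Parcel A∩Parcel B| = 31 − 18 = 13.00.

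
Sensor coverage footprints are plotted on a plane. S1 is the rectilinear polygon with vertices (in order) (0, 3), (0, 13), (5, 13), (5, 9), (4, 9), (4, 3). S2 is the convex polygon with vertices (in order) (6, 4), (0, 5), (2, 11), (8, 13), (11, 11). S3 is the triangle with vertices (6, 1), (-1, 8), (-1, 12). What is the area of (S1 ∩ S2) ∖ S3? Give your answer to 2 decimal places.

17.47

|S1 ∩ S2| = 22.8333.
|(S1 ∩ S2) ∩ S3| = 5.3659.
|(S1 ∩ S2) ∖ S3| = 22.8333 − 5.3659 = 17.47.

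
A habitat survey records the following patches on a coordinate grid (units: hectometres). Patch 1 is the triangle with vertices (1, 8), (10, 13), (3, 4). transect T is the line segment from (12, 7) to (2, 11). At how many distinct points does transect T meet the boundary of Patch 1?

The segment meets the boundary at (4.558,9.977), (6.915,9.034).

2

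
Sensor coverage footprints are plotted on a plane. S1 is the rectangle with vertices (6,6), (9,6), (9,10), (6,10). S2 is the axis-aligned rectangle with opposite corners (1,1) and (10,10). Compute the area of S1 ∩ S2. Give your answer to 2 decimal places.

|S1∩S2|: x∈[6,9], y∈[6,10] → 3·4 = 12.

12.00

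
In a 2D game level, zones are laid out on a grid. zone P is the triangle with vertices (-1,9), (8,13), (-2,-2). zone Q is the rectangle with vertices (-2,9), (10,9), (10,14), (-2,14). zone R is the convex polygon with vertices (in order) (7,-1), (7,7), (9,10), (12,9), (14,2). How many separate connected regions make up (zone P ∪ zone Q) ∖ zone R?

(zone P ∪ zone Q) ∖ zone R is a single connected region.

1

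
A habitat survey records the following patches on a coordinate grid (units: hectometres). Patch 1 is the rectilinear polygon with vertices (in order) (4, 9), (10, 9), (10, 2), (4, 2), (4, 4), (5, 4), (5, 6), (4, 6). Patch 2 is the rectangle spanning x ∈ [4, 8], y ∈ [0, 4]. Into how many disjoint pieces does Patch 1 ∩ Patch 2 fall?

1

Patch 1 ∩ Patch 2 is a single connected region.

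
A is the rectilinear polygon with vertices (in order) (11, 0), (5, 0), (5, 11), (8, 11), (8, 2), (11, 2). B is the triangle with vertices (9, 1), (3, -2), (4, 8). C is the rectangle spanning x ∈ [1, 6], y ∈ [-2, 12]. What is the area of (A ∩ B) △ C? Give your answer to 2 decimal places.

72.34

|A ∩ B| = 14.1429.
|(A ∩ B) ∩ C| = 5.9.
|(A ∩ B) △ C| = 14.1429 + 70 − 11.8 = 72.34.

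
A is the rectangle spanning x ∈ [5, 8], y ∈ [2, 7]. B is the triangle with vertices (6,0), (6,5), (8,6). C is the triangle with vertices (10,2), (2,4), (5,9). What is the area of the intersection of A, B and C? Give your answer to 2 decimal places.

The intersection is the polygon with vertices (6,5), (7.368,5.684), (7.727,5.182), (6.923,2.769), (6,3).
By the shoelace formula its area is 3.40.

3.40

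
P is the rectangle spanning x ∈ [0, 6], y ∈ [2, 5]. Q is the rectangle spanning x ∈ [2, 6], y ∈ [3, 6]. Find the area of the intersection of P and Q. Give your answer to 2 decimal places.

|P∩Q|: x∈[2,6], y∈[3,5] → 4·2 = 8.

8.00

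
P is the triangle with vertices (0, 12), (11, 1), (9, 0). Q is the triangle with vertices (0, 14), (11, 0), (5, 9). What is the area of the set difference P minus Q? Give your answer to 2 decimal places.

15.70

|P| = 16.5, |P∩Q| = 0.8013.
|P ∖ Q| = |P| − |P∩Q| = 16.5 − 0.8013 = 15.70.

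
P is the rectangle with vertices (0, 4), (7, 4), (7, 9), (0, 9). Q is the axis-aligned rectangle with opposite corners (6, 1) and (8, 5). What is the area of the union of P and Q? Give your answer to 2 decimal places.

42.00

By inclusion–exclusion:
Individual areas: |P| = 35, |Q| = 8.
|P∩Q|: x∈[6,7], y∈[4,5] → 1·1 = 1.
|P ∪ Q| = 43 − 1 = 42.00.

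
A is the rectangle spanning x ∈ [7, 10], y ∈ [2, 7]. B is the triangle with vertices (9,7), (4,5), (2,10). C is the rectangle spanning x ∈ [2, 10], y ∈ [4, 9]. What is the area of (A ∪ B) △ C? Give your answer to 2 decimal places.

25.23

|A ∪ B| = 28.7.
|(A ∪ B) ∩ C| = 21.7333.
|(A ∪ B) △ C| = 28.7 + 40 − 43.4667 = 25.23.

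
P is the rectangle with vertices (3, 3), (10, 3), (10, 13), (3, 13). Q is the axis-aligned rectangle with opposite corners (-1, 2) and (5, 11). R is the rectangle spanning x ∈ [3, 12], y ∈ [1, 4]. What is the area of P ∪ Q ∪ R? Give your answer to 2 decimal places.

By inclusion–exclusion:
Individual areas: |P| = 70, |Q| = 54, |R| = 27.
|P∩Q|: x∈[3,5], y∈[3,11] → 2·8 = 16.
|P∩R|: x∈[3,10], y∈[3,4] → 7·1 = 7.
|Q∩R|: x∈[3,5], y∈[2,4] → 2·2 = 4.
|P∩Q∩R| = 2.
|P ∪ Q ∪ R| = 151 − 27 + 2 = 126.00.

126.00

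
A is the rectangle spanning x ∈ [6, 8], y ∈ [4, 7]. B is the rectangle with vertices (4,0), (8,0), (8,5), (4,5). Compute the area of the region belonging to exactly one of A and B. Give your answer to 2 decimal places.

22.00

|A∩B|: x∈[6,8], y∈[4,5] → 2·1 = 2.
|A △ B| = |A| + |B| − 2·|A∩B| = 6 + 20 − 4 = 22.00.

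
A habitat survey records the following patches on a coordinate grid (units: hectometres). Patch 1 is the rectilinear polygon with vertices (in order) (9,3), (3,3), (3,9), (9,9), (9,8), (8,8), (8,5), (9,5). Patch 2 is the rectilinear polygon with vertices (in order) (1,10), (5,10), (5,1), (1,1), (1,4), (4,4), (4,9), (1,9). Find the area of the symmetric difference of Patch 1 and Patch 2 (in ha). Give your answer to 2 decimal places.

|Patch 1| = 33, |Patch 2| = 21, |Patch 1∩Patch 2| = 7.
|Patch 1 △ Patch 2| = |Patch 1| + |Patch 2| − 2·|Patch 1∩Patch 2| = 33 + 21 − 14 = 40.00.

40.00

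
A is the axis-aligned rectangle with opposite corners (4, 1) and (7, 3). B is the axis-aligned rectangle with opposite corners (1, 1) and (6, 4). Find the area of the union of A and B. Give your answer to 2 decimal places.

By inclusion–exclusion:
Individual areas: |A| = 6, |B| = 15.
|A∩B|: x∈[4,6], y∈[1,3] → 2·2 = 4.
|A ∪ B| = 21 − 4 = 17.00.

17.00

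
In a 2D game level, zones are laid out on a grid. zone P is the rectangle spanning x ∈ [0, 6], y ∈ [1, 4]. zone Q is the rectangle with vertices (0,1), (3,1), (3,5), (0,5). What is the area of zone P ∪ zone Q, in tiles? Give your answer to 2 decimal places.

By inclusion–exclusion:
Individual areas: |zone P| = 18, |zone Q| = 12.
|zone P∩zone Q|: x∈[0,3], y∈[1,4] → 3·3 = 9.
|zone P ∪ zone Q| = 30 − 9 = 21.00.

21.00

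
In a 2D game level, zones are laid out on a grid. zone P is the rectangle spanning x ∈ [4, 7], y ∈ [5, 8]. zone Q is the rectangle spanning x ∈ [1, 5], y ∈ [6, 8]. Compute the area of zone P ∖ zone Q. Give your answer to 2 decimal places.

7.00

|zone P∩zone Q|: x∈[4,5], y∈[6,8] → 1·2 = 2.
|zone P| = 9.
|zone P ∖ zone Q| = |zone P| − |zone P∩zone Q| = 9 − 2 = 7.00.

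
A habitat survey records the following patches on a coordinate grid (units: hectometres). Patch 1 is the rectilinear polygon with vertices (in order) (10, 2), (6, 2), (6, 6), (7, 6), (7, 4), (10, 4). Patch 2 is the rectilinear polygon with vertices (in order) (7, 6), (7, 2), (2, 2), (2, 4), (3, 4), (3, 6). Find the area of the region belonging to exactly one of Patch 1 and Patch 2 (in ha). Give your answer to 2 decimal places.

20.00

|Patch 1| = 10, |Patch 2| = 18, |Patch 1∩Patch 2| = 4.
|Patch 1 △ Patch 2| = |Patch 1| + |Patch 2| − 2·|Patch 1∩Patch 2| = 10 + 18 − 8 = 20.00.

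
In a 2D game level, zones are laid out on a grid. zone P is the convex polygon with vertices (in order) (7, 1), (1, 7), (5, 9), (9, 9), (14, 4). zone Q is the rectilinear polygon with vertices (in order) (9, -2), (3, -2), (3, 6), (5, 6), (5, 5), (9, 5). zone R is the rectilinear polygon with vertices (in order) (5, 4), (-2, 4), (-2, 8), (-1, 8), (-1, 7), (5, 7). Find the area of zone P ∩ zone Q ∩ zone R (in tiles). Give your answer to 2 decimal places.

3.50

The intersection is the polygon with vertices (3,6), (5,6), (5,5), (5,4), (4,4), (3,5).
By the shoelace formula its area is 3.50.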